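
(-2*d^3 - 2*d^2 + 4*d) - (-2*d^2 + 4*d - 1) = 1 - 2*d^3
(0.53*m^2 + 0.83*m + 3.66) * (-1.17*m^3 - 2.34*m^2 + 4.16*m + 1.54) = -0.6201*m^5 - 2.2113*m^4 - 4.0196*m^3 - 4.2954*m^2 + 16.5038*m + 5.6364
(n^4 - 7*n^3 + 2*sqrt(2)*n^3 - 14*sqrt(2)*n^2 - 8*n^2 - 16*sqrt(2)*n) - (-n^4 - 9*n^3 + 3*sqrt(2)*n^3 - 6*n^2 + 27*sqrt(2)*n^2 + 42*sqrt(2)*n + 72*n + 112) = 2*n^4 - sqrt(2)*n^3 + 2*n^3 - 41*sqrt(2)*n^2 - 2*n^2 - 58*sqrt(2)*n - 72*n - 112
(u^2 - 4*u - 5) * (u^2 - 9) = u^4 - 4*u^3 - 14*u^2 + 36*u + 45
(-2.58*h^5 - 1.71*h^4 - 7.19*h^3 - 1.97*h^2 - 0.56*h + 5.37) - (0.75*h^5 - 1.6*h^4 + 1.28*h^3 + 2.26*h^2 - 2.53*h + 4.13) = -3.33*h^5 - 0.11*h^4 - 8.47*h^3 - 4.23*h^2 + 1.97*h + 1.24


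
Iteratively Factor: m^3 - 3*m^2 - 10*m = (m + 2)*(m^2 - 5*m) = (m - 5)*(m + 2)*(m)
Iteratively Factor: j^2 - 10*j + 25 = (j - 5)*(j - 5)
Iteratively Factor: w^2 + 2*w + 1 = (w + 1)*(w + 1)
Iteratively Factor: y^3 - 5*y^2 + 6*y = (y - 2)*(y^2 - 3*y) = (y - 3)*(y - 2)*(y)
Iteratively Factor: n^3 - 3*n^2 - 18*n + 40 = (n + 4)*(n^2 - 7*n + 10) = (n - 2)*(n + 4)*(n - 5)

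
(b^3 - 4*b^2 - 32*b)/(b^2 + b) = (b^2 - 4*b - 32)/(b + 1)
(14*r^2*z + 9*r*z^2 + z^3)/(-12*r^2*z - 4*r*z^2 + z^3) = (7*r + z)/(-6*r + z)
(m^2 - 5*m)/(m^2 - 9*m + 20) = m/(m - 4)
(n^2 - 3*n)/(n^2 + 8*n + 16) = n*(n - 3)/(n^2 + 8*n + 16)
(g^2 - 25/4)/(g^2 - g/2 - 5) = (g + 5/2)/(g + 2)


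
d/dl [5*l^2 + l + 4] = 10*l + 1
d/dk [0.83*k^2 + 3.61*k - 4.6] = 1.66*k + 3.61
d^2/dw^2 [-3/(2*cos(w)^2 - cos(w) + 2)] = 3*(-16*sin(w)^4 - 7*sin(w)^2 - 19*cos(w)/2 + 3*cos(3*w)/2 + 17)/(2*sin(w)^2 + cos(w) - 4)^3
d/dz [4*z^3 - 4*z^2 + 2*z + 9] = 12*z^2 - 8*z + 2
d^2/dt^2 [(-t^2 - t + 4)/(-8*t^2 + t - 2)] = 12*(12*t^3 - 136*t^2 + 8*t + 11)/(512*t^6 - 192*t^5 + 408*t^4 - 97*t^3 + 102*t^2 - 12*t + 8)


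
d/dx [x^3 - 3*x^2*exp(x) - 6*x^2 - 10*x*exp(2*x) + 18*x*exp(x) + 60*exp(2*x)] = -3*x^2*exp(x) + 3*x^2 - 20*x*exp(2*x) + 12*x*exp(x) - 12*x + 110*exp(2*x) + 18*exp(x)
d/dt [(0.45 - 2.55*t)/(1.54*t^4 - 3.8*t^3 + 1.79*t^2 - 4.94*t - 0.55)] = (11.781*t^4 - 22.152*t^3 + 9.6945*t^2 - 1.611*t + 3.6255)/(2.3716*t^8 - 11.704*t^7 + 19.9532*t^6 - 28.8192*t^5 + 39.0541*t^4 - 13.5052*t^3 + 22.4346*t^2 + 5.434*t + 0.3025)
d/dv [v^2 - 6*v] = 2*v - 6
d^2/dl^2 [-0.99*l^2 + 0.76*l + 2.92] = -1.98000000000000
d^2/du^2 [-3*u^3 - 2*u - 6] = -18*u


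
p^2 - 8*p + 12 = (p - 6)*(p - 2)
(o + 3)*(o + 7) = o^2 + 10*o + 21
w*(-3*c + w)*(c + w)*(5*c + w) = -15*c^3*w - 13*c^2*w^2 + 3*c*w^3 + w^4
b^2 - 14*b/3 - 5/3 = (b - 5)*(b + 1/3)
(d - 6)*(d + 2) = d^2 - 4*d - 12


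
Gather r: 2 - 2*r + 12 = 14 - 2*r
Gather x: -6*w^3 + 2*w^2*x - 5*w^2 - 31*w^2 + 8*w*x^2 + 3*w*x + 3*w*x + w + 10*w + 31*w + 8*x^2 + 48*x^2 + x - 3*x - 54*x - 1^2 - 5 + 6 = -6*w^3 - 36*w^2 + 42*w + x^2*(8*w + 56) + x*(2*w^2 + 6*w - 56)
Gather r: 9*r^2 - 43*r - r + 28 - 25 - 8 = 9*r^2 - 44*r - 5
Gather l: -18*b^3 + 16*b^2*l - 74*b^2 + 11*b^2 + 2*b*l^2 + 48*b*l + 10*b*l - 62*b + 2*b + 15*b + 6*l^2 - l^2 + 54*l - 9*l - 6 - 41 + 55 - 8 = -18*b^3 - 63*b^2 - 45*b + l^2*(2*b + 5) + l*(16*b^2 + 58*b + 45)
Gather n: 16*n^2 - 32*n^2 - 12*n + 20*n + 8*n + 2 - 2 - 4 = -16*n^2 + 16*n - 4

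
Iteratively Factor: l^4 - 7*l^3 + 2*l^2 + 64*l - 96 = (l - 4)*(l^3 - 3*l^2 - 10*l + 24) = (l - 4)^2*(l^2 + l - 6) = (l - 4)^2*(l + 3)*(l - 2)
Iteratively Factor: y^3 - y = (y)*(y^2 - 1) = y*(y + 1)*(y - 1)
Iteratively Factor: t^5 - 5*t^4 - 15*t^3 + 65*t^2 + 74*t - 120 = (t - 5)*(t^4 - 15*t^2 - 10*t + 24) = (t - 5)*(t + 3)*(t^3 - 3*t^2 - 6*t + 8) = (t - 5)*(t - 4)*(t + 3)*(t^2 + t - 2) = (t - 5)*(t - 4)*(t - 1)*(t + 3)*(t + 2)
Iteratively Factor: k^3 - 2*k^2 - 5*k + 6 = (k - 3)*(k^2 + k - 2) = (k - 3)*(k + 2)*(k - 1)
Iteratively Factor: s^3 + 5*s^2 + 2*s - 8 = (s + 4)*(s^2 + s - 2) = (s + 2)*(s + 4)*(s - 1)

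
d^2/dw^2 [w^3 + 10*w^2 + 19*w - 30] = 6*w + 20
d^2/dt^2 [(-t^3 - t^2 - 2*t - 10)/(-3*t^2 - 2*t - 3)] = 2*(7*t^3 + 261*t^2 + 153*t - 53)/(27*t^6 + 54*t^5 + 117*t^4 + 116*t^3 + 117*t^2 + 54*t + 27)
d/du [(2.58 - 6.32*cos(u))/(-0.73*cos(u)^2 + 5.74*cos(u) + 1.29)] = (4.6136*cos(u)^2 - 3.7668*cos(u) + 22.962)*sin(u)/(0.5329*cos(u)^4 - 8.3804*cos(u)^3 + 31.0642*cos(u)^2 + 14.8092*cos(u) + 1.6641)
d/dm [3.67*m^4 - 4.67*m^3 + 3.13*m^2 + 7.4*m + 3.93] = 14.68*m^3 - 14.01*m^2 + 6.26*m + 7.4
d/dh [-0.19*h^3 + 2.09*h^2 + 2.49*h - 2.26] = -0.57*h^2 + 4.18*h + 2.49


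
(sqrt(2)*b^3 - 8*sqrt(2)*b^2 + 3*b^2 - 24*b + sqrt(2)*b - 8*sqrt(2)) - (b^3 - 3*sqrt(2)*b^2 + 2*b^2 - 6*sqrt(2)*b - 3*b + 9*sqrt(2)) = -b^3 + sqrt(2)*b^3 - 5*sqrt(2)*b^2 + b^2 - 21*b + 7*sqrt(2)*b - 17*sqrt(2)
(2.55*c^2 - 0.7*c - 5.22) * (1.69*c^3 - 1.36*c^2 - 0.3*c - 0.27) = 4.3095*c^5 - 4.651*c^4 - 8.6348*c^3 + 6.6207*c^2 + 1.755*c + 1.4094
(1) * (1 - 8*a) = 1 - 8*a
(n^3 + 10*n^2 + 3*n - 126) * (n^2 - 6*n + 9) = n^5 + 4*n^4 - 48*n^3 - 54*n^2 + 783*n - 1134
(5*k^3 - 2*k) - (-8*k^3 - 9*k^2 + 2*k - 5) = 13*k^3 + 9*k^2 - 4*k + 5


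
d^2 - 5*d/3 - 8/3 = (d - 8/3)*(d + 1)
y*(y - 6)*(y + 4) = y^3 - 2*y^2 - 24*y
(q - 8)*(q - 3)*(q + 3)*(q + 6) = q^4 - 2*q^3 - 57*q^2 + 18*q + 432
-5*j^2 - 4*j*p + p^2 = (-5*j + p)*(j + p)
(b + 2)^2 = b^2 + 4*b + 4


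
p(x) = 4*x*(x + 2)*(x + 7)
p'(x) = 4*x*(x + 2) + 4*x*(x + 7) + 4*(x + 2)*(x + 7)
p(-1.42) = -18.38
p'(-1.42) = -22.04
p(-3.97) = 94.79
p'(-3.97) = -40.71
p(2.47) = 418.23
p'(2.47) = 307.05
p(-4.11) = 100.25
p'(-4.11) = -37.21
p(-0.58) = -21.15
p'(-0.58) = 18.28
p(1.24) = 132.42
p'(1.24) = 163.73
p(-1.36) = -19.64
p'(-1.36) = -19.72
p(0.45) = 32.85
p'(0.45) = 90.83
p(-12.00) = -2400.00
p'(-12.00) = 920.00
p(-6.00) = 96.00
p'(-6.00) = 56.00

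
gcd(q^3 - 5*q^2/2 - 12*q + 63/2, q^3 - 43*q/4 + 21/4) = q^2 + q/2 - 21/2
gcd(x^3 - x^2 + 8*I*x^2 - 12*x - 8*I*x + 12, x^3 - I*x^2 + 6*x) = x + 2*I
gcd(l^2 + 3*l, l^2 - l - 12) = l + 3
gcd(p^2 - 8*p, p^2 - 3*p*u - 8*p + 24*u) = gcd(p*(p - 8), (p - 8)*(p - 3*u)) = p - 8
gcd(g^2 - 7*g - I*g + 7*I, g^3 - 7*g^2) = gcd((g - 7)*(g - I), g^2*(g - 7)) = g - 7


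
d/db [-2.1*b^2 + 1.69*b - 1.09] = 1.69 - 4.2*b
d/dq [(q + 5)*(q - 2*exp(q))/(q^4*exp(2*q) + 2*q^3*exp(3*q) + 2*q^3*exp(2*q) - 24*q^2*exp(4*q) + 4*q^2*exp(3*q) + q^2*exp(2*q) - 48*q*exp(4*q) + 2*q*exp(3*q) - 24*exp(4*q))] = (-2*(q + 5)*(q - 2*exp(q))*(q^4 + 3*q^3*exp(q) + 4*q^3 - 48*q^2*exp(2*q) + 9*q^2*exp(q) + 4*q^2 - 120*q*exp(2*q) + 7*q*exp(q) + q - 72*exp(2*q) + exp(q)) + (q - (q + 5)*(2*exp(q) - 1) - 2*exp(q))*(q^4 + 2*q^3*exp(q) + 2*q^3 - 24*q^2*exp(2*q) + 4*q^2*exp(q) + q^2 - 48*q*exp(2*q) + 2*q*exp(q) - 24*exp(2*q)))*exp(-2*q)/(q^4 + 2*q^3*exp(q) + 2*q^3 - 24*q^2*exp(2*q) + 4*q^2*exp(q) + q^2 - 48*q*exp(2*q) + 2*q*exp(q) - 24*exp(2*q))^2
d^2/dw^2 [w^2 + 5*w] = 2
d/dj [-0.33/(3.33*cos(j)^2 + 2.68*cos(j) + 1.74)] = -(2.1978*cos(j) + 0.8844)*sin(j)/(3.33*cos(j)^2 + 2.68*cos(j) + 1.74)^2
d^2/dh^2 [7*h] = 0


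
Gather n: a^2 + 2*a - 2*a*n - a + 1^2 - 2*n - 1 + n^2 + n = a^2 + a + n^2 + n*(-2*a - 1)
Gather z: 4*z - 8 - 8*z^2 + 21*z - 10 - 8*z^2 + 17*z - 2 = -16*z^2 + 42*z - 20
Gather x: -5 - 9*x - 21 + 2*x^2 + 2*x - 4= 2*x^2 - 7*x - 30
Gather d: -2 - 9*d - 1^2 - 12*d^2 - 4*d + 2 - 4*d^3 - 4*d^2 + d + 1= -4*d^3 - 16*d^2 - 12*d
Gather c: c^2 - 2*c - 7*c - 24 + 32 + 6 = c^2 - 9*c + 14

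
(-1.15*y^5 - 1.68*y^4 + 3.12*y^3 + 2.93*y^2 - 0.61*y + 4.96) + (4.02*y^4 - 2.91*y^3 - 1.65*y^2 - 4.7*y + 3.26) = -1.15*y^5 + 2.34*y^4 + 0.21*y^3 + 1.28*y^2 - 5.31*y + 8.22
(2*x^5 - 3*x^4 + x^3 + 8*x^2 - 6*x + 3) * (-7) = -14*x^5 + 21*x^4 - 7*x^3 - 56*x^2 + 42*x - 21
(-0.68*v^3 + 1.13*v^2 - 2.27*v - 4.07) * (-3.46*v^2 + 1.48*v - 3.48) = 2.3528*v^5 - 4.9162*v^4 + 11.893*v^3 + 6.7902*v^2 + 1.876*v + 14.1636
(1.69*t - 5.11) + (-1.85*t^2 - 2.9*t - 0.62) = -1.85*t^2 - 1.21*t - 5.73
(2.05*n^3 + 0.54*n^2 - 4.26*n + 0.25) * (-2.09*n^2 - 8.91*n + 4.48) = -4.2845*n^5 - 19.3941*n^4 + 13.276*n^3 + 39.8533*n^2 - 21.3123*n + 1.12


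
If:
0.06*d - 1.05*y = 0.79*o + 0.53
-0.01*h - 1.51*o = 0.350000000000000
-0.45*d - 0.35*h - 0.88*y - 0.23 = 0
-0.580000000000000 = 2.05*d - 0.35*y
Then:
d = -0.34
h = 0.65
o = -0.24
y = -0.35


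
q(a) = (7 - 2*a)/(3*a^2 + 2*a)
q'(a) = (7 - 2*a)*(-6*a - 2)/(3*a^2 + 2*a)^2 - 2/(3*a^2 + 2*a)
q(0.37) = 5.44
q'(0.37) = -21.69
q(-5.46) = 0.23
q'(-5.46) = 0.06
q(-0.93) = 12.06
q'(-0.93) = 56.04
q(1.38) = 0.50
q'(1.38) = -0.84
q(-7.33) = 0.15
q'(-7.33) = 0.03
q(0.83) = 1.43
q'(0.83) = -3.22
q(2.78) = 0.05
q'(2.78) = -0.10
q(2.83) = 0.05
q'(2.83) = -0.10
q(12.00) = -0.04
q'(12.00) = 0.00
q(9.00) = -0.04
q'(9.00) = 0.00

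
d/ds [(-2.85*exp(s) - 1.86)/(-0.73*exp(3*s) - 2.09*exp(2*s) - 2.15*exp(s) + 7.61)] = (-(2.85*exp(s) + 1.86)*(2.19*exp(2*s) + 4.18*exp(s) + 2.15) + 2.0805*exp(3*s) + 5.9565*exp(2*s) + 6.1275*exp(s) - 21.6885)*exp(s)/(0.73*exp(3*s) + 2.09*exp(2*s) + 2.15*exp(s) - 7.61)^2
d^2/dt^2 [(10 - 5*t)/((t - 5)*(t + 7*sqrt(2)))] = 10*((2 - t)*(t - 5)^2 + (2 - t)*(t - 5)*(t + 7*sqrt(2)) + (2 - t)*(t + 7*sqrt(2))^2 + (t - 5)^2*(t + 7*sqrt(2)) + (t - 5)*(t + 7*sqrt(2))^2)/((t - 5)^3*(t + 7*sqrt(2))^3)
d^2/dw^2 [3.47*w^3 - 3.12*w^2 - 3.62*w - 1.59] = 20.82*w - 6.24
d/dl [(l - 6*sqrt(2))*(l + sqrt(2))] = 2*l - 5*sqrt(2)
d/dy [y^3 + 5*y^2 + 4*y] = 3*y^2 + 10*y + 4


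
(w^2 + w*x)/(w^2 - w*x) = (w + x)/(w - x)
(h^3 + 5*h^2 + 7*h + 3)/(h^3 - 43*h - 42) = (h^2 + 4*h + 3)/(h^2 - h - 42)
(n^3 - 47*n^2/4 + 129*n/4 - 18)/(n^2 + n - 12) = (n^2 - 35*n/4 + 6)/(n + 4)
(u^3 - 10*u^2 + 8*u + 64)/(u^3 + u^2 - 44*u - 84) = (u^2 - 12*u + 32)/(u^2 - u - 42)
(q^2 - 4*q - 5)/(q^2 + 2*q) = (q^2 - 4*q - 5)/(q*(q + 2))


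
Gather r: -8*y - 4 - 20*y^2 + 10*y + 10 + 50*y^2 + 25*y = 30*y^2 + 27*y + 6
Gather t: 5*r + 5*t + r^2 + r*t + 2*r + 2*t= r^2 + 7*r + t*(r + 7)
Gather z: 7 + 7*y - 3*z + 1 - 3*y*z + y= 8*y + z*(-3*y - 3) + 8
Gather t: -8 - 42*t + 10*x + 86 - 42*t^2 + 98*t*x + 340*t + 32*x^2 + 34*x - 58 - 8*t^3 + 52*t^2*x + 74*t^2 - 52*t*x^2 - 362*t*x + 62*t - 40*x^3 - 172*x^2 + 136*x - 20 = -8*t^3 + t^2*(52*x + 32) + t*(-52*x^2 - 264*x + 360) - 40*x^3 - 140*x^2 + 180*x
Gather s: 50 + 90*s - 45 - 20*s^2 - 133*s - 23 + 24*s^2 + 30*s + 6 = 4*s^2 - 13*s - 12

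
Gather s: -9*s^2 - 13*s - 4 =-9*s^2 - 13*s - 4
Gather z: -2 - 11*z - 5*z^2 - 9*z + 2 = -5*z^2 - 20*z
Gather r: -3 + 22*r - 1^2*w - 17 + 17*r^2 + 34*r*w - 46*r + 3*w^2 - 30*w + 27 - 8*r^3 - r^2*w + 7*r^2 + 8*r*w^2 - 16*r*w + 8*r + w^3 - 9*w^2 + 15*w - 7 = -8*r^3 + r^2*(24 - w) + r*(8*w^2 + 18*w - 16) + w^3 - 6*w^2 - 16*w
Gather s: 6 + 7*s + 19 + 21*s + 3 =28*s + 28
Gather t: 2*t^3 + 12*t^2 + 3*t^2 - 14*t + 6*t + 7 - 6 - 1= 2*t^3 + 15*t^2 - 8*t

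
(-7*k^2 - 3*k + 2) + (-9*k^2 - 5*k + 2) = -16*k^2 - 8*k + 4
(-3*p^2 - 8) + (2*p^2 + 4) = -p^2 - 4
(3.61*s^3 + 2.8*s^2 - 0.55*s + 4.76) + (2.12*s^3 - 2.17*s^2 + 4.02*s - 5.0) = 5.73*s^3 + 0.63*s^2 + 3.47*s - 0.24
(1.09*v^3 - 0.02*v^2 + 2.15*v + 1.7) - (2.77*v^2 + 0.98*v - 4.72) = 1.09*v^3 - 2.79*v^2 + 1.17*v + 6.42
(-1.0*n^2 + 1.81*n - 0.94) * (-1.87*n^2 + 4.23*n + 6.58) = 1.87*n^4 - 7.6147*n^3 + 2.8341*n^2 + 7.9336*n - 6.1852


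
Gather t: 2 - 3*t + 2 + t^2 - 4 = t^2 - 3*t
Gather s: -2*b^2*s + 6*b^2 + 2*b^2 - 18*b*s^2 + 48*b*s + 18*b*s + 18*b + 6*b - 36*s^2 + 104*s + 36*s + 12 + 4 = 8*b^2 + 24*b + s^2*(-18*b - 36) + s*(-2*b^2 + 66*b + 140) + 16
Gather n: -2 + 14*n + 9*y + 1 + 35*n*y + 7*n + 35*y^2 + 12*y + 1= n*(35*y + 21) + 35*y^2 + 21*y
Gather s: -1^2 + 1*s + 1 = s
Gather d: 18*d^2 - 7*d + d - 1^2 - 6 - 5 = 18*d^2 - 6*d - 12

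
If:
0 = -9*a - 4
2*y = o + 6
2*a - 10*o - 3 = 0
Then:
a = -4/9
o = -7/18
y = 101/36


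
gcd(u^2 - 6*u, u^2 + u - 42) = u - 6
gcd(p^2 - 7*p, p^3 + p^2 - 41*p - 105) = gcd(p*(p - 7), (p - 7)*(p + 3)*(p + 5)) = p - 7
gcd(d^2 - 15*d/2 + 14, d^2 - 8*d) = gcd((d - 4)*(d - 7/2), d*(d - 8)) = 1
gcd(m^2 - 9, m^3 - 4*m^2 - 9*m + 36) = m^2 - 9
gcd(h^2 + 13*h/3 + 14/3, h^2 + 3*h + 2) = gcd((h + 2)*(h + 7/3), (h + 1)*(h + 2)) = h + 2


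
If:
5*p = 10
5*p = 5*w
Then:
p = 2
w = 2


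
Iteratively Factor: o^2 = (o)*(o)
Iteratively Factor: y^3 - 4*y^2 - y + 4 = (y - 4)*(y^2 - 1) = (y - 4)*(y + 1)*(y - 1)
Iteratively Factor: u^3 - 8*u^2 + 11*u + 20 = (u - 4)*(u^2 - 4*u - 5) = (u - 4)*(u + 1)*(u - 5)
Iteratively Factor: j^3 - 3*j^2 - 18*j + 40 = (j + 4)*(j^2 - 7*j + 10) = (j - 2)*(j + 4)*(j - 5)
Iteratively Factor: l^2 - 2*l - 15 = (l - 5)*(l + 3)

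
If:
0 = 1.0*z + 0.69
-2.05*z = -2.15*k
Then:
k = -0.66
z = -0.69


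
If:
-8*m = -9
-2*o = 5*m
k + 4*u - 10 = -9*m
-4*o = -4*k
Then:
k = -45/16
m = 9/8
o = -45/16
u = 43/64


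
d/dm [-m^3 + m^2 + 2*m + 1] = -3*m^2 + 2*m + 2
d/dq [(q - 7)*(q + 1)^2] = (q + 1)*(3*q - 13)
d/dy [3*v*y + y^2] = 3*v + 2*y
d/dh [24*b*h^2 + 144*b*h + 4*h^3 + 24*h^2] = 48*b*h + 144*b + 12*h^2 + 48*h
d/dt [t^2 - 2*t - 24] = 2*t - 2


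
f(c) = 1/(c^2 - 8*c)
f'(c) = (8 - 2*c)/(c^2 - 8*c)^2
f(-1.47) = 0.07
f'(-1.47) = 0.06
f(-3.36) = 0.03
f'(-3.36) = 0.01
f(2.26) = -0.08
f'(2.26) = 0.02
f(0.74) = -0.19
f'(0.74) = 0.23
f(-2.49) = 0.04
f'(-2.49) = 0.02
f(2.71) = -0.07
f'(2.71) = 0.01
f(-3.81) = 0.02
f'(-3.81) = 0.01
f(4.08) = -0.06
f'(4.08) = -0.00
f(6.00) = -0.08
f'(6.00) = -0.03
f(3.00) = -0.07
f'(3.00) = 0.01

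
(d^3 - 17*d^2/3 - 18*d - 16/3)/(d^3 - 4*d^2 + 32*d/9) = 3*(3*d^3 - 17*d^2 - 54*d - 16)/(d*(9*d^2 - 36*d + 32))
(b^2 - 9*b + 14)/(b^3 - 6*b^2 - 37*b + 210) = (b - 2)/(b^2 + b - 30)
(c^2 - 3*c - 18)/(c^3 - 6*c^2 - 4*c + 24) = (c + 3)/(c^2 - 4)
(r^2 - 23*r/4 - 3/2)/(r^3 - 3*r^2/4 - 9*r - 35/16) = 4*(r - 6)/(4*r^2 - 4*r - 35)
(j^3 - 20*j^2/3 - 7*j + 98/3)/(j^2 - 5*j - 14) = (3*j^2 + j - 14)/(3*(j + 2))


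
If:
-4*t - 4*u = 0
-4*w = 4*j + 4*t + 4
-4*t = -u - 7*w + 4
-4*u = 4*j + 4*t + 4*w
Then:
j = 1/7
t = -1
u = 1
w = -1/7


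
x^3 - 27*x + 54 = (x - 3)^2*(x + 6)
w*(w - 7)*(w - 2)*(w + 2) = w^4 - 7*w^3 - 4*w^2 + 28*w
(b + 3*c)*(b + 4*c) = b^2 + 7*b*c + 12*c^2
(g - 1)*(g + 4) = g^2 + 3*g - 4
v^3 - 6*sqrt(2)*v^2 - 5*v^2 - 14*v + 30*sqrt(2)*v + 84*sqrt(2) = (v - 7)*(v + 2)*(v - 6*sqrt(2))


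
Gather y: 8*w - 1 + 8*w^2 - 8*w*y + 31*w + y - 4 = 8*w^2 + 39*w + y*(1 - 8*w) - 5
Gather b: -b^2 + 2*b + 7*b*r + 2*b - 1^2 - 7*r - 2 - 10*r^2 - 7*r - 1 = -b^2 + b*(7*r + 4) - 10*r^2 - 14*r - 4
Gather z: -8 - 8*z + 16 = 8 - 8*z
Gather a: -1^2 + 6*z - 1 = 6*z - 2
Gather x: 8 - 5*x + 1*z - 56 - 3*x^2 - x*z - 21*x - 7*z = -3*x^2 + x*(-z - 26) - 6*z - 48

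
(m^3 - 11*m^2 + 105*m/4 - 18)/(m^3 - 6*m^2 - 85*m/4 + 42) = (2*m - 3)/(2*m + 7)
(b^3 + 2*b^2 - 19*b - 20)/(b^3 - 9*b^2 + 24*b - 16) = (b^2 + 6*b + 5)/(b^2 - 5*b + 4)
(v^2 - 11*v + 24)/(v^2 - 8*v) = (v - 3)/v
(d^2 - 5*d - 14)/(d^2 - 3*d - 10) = (d - 7)/(d - 5)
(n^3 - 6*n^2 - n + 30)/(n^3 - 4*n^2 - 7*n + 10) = (n - 3)/(n - 1)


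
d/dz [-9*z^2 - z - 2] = -18*z - 1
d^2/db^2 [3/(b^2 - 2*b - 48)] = 6*(b^2 - 2*b - 4*(b - 1)^2 - 48)/(-b^2 + 2*b + 48)^3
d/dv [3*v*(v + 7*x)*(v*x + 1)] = 9*v^2*x + 42*v*x^2 + 6*v + 21*x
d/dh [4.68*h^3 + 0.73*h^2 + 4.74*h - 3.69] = 14.04*h^2 + 1.46*h + 4.74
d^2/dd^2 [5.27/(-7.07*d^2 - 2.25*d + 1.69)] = (526.840846*d^2 + 167.66505*d - 5.27*(14.14*d + 2.25)*(28.28*d + 4.5) - 125.935082)/(7.07*d^2 + 2.25*d - 1.69)^3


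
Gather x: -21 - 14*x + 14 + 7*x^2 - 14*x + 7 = 7*x^2 - 28*x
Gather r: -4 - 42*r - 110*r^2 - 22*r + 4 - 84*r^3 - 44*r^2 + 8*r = -84*r^3 - 154*r^2 - 56*r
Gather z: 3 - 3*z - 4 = -3*z - 1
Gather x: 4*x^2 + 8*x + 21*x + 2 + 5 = 4*x^2 + 29*x + 7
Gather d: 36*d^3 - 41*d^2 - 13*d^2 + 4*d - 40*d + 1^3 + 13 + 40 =36*d^3 - 54*d^2 - 36*d + 54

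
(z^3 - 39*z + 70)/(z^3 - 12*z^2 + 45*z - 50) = (z + 7)/(z - 5)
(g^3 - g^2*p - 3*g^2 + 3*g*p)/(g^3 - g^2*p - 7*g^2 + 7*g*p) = (g - 3)/(g - 7)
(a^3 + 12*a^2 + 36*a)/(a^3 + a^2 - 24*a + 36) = a*(a + 6)/(a^2 - 5*a + 6)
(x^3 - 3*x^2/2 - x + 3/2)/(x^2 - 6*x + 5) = (2*x^2 - x - 3)/(2*(x - 5))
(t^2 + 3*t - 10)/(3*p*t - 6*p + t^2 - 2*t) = (t + 5)/(3*p + t)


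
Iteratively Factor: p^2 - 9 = (p + 3)*(p - 3)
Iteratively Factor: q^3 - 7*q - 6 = (q - 3)*(q^2 + 3*q + 2) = (q - 3)*(q + 2)*(q + 1)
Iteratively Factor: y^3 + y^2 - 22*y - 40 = (y + 2)*(y^2 - y - 20) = (y - 5)*(y + 2)*(y + 4)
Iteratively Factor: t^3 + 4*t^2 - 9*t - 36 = (t - 3)*(t^2 + 7*t + 12) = (t - 3)*(t + 3)*(t + 4)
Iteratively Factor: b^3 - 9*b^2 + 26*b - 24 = (b - 3)*(b^2 - 6*b + 8) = (b - 4)*(b - 3)*(b - 2)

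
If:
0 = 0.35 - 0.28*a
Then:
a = 1.25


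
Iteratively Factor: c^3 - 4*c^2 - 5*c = (c - 5)*(c^2 + c) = c*(c - 5)*(c + 1)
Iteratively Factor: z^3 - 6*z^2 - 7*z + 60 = (z - 5)*(z^2 - z - 12) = (z - 5)*(z + 3)*(z - 4)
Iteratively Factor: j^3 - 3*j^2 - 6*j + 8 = (j - 1)*(j^2 - 2*j - 8) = (j - 4)*(j - 1)*(j + 2)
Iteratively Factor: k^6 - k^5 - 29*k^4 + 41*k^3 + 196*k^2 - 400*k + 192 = (k - 1)*(k^5 - 29*k^3 + 12*k^2 + 208*k - 192) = (k - 3)*(k - 1)*(k^4 + 3*k^3 - 20*k^2 - 48*k + 64) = (k - 3)*(k - 1)*(k + 4)*(k^3 - k^2 - 16*k + 16) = (k - 3)*(k - 1)*(k + 4)^2*(k^2 - 5*k + 4) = (k - 4)*(k - 3)*(k - 1)*(k + 4)^2*(k - 1)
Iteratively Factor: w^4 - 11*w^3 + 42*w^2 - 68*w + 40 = (w - 2)*(w^3 - 9*w^2 + 24*w - 20) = (w - 2)^2*(w^2 - 7*w + 10) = (w - 5)*(w - 2)^2*(w - 2)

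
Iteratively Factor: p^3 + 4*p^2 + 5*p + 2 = (p + 1)*(p^2 + 3*p + 2) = (p + 1)^2*(p + 2)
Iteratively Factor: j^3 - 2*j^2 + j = (j)*(j^2 - 2*j + 1) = j*(j - 1)*(j - 1)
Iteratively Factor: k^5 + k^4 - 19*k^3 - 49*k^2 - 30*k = (k + 2)*(k^4 - k^3 - 17*k^2 - 15*k) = k*(k + 2)*(k^3 - k^2 - 17*k - 15) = k*(k + 2)*(k + 3)*(k^2 - 4*k - 5) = k*(k - 5)*(k + 2)*(k + 3)*(k + 1)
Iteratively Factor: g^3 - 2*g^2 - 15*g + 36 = (g + 4)*(g^2 - 6*g + 9) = (g - 3)*(g + 4)*(g - 3)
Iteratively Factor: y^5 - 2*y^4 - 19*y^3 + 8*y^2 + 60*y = (y - 5)*(y^4 + 3*y^3 - 4*y^2 - 12*y) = y*(y - 5)*(y^3 + 3*y^2 - 4*y - 12) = y*(y - 5)*(y - 2)*(y^2 + 5*y + 6) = y*(y - 5)*(y - 2)*(y + 3)*(y + 2)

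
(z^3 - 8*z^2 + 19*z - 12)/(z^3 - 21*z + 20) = (z - 3)/(z + 5)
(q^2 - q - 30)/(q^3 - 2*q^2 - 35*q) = (q - 6)/(q*(q - 7))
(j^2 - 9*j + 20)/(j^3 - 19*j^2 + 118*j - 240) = (j - 4)/(j^2 - 14*j + 48)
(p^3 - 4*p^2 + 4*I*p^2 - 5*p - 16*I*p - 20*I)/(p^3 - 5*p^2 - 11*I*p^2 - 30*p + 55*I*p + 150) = (p^2 + p*(1 + 4*I) + 4*I)/(p^2 - 11*I*p - 30)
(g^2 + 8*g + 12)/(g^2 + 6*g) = (g + 2)/g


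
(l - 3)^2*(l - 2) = l^3 - 8*l^2 + 21*l - 18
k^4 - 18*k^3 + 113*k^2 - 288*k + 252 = (k - 7)*(k - 6)*(k - 3)*(k - 2)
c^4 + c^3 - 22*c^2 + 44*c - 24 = (c - 2)^2*(c - 1)*(c + 6)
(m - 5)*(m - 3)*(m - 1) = m^3 - 9*m^2 + 23*m - 15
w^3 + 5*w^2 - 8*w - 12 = (w - 2)*(w + 1)*(w + 6)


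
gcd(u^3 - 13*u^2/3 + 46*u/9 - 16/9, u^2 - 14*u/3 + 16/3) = u - 8/3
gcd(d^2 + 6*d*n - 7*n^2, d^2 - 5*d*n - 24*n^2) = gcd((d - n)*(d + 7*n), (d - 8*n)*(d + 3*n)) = 1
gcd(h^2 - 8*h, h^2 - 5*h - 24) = h - 8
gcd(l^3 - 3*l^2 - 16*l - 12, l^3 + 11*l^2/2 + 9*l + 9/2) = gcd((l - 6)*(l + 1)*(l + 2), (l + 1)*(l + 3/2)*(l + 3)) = l + 1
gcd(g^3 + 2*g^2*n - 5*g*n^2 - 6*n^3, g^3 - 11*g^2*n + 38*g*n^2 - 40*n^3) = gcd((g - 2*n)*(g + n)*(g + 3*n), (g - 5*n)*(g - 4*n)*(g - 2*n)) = g - 2*n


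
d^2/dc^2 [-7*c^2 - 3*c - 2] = -14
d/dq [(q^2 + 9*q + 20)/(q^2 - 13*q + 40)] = 2*(-11*q^2 + 20*q + 310)/(q^4 - 26*q^3 + 249*q^2 - 1040*q + 1600)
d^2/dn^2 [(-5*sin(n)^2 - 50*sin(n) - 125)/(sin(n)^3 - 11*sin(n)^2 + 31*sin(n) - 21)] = 5*(sin(n)^7 + 52*sin(n)^6 - 241*sin(n)^5 - 2742*sin(n)^4 + 17631*sin(n)^3 - 17408*sin(n)^2 - 32143*sin(n) + 50402)/((sin(n) - 7)^3*(sin(n) - 3)^3*(sin(n) - 1)^2)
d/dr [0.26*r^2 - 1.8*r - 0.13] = 0.52*r - 1.8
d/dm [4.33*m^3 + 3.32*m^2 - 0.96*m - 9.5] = 12.99*m^2 + 6.64*m - 0.96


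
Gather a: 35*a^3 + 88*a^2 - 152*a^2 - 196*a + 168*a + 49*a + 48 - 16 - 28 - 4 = 35*a^3 - 64*a^2 + 21*a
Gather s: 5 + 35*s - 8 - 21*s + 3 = 14*s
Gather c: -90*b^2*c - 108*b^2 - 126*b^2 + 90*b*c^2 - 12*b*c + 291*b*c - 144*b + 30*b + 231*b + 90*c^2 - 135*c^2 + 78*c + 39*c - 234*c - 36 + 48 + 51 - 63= -234*b^2 + 117*b + c^2*(90*b - 45) + c*(-90*b^2 + 279*b - 117)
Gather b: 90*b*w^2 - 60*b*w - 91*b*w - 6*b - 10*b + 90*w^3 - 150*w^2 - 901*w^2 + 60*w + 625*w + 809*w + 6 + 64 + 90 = b*(90*w^2 - 151*w - 16) + 90*w^3 - 1051*w^2 + 1494*w + 160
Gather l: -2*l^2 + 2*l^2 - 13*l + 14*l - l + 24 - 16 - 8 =0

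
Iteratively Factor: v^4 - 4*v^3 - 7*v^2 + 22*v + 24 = (v + 1)*(v^3 - 5*v^2 - 2*v + 24) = (v - 3)*(v + 1)*(v^2 - 2*v - 8) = (v - 3)*(v + 1)*(v + 2)*(v - 4)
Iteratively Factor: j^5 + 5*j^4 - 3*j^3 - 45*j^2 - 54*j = (j + 3)*(j^4 + 2*j^3 - 9*j^2 - 18*j) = j*(j + 3)*(j^3 + 2*j^2 - 9*j - 18) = j*(j + 2)*(j + 3)*(j^2 - 9) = j*(j - 3)*(j + 2)*(j + 3)*(j + 3)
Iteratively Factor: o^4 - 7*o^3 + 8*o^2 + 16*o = (o - 4)*(o^3 - 3*o^2 - 4*o) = o*(o - 4)*(o^2 - 3*o - 4) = o*(o - 4)^2*(o + 1)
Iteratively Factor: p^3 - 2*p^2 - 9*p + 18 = (p + 3)*(p^2 - 5*p + 6) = (p - 2)*(p + 3)*(p - 3)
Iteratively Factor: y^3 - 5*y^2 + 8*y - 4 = (y - 2)*(y^2 - 3*y + 2) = (y - 2)*(y - 1)*(y - 2)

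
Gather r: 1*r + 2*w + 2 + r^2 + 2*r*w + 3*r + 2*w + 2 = r^2 + r*(2*w + 4) + 4*w + 4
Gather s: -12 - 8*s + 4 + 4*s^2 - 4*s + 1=4*s^2 - 12*s - 7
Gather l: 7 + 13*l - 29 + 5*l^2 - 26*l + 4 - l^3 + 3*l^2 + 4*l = -l^3 + 8*l^2 - 9*l - 18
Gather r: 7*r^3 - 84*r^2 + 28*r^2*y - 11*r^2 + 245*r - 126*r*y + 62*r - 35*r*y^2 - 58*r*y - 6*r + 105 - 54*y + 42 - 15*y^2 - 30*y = 7*r^3 + r^2*(28*y - 95) + r*(-35*y^2 - 184*y + 301) - 15*y^2 - 84*y + 147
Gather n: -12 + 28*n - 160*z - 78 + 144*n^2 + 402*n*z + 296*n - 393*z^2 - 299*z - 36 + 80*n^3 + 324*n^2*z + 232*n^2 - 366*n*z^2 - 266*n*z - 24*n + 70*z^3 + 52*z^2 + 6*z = 80*n^3 + n^2*(324*z + 376) + n*(-366*z^2 + 136*z + 300) + 70*z^3 - 341*z^2 - 453*z - 126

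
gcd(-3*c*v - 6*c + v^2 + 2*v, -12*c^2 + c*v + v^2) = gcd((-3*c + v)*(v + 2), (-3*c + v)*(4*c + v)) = -3*c + v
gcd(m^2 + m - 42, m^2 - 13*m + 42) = m - 6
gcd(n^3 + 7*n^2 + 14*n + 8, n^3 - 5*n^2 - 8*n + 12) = n + 2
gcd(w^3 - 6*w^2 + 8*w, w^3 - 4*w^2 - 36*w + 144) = w - 4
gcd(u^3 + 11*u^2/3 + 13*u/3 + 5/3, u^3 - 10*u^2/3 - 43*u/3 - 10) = u^2 + 8*u/3 + 5/3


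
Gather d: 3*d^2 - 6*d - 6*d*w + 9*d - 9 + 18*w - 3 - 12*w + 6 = 3*d^2 + d*(3 - 6*w) + 6*w - 6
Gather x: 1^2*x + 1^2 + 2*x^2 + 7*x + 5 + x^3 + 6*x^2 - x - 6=x^3 + 8*x^2 + 7*x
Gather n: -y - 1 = -y - 1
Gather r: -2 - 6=-8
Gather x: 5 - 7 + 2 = 0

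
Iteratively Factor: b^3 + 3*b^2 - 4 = (b + 2)*(b^2 + b - 2) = (b - 1)*(b + 2)*(b + 2)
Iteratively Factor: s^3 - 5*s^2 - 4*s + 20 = (s - 5)*(s^2 - 4) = (s - 5)*(s + 2)*(s - 2)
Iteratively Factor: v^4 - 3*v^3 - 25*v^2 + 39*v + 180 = (v + 3)*(v^3 - 6*v^2 - 7*v + 60) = (v - 4)*(v + 3)*(v^2 - 2*v - 15) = (v - 5)*(v - 4)*(v + 3)*(v + 3)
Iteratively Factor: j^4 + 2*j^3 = (j + 2)*(j^3) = j*(j + 2)*(j^2) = j^2*(j + 2)*(j)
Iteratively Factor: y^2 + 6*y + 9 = (y + 3)*(y + 3)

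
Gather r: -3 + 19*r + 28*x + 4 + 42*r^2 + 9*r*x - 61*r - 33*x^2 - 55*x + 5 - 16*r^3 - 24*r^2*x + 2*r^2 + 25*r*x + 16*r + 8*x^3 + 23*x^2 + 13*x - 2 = -16*r^3 + r^2*(44 - 24*x) + r*(34*x - 26) + 8*x^3 - 10*x^2 - 14*x + 4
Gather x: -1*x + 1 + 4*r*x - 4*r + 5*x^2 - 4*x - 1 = -4*r + 5*x^2 + x*(4*r - 5)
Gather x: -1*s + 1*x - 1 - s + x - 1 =-2*s + 2*x - 2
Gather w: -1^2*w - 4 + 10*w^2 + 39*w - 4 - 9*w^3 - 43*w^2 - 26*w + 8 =-9*w^3 - 33*w^2 + 12*w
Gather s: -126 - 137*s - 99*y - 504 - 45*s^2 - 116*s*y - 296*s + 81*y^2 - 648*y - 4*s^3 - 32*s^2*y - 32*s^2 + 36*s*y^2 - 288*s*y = -4*s^3 + s^2*(-32*y - 77) + s*(36*y^2 - 404*y - 433) + 81*y^2 - 747*y - 630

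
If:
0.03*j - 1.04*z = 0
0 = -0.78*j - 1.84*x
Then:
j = 34.6666666666667*z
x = -14.695652173913*z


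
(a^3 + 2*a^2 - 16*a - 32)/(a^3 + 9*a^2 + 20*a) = (a^2 - 2*a - 8)/(a*(a + 5))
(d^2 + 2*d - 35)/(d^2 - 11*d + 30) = (d + 7)/(d - 6)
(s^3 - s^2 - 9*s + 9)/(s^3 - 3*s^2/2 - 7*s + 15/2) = 2*(s + 3)/(2*s + 5)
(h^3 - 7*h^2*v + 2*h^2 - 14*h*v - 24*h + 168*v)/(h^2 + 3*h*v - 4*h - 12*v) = (h^2 - 7*h*v + 6*h - 42*v)/(h + 3*v)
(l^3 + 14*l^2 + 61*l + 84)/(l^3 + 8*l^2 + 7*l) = (l^2 + 7*l + 12)/(l*(l + 1))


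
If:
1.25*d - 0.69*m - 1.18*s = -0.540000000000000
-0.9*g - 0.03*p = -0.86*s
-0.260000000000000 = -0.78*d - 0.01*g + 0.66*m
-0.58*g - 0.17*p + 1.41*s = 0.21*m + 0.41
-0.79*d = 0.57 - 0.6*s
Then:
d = -0.28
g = 0.50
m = -0.72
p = 1.57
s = 0.58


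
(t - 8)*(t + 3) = t^2 - 5*t - 24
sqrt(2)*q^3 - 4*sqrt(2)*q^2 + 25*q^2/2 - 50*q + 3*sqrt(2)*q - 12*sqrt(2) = (q - 4)*(q + 6*sqrt(2))*(sqrt(2)*q + 1/2)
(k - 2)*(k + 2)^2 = k^3 + 2*k^2 - 4*k - 8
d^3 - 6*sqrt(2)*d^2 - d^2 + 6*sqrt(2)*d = d*(d - 1)*(d - 6*sqrt(2))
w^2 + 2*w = w*(w + 2)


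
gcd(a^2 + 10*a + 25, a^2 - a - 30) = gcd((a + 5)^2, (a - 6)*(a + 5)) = a + 5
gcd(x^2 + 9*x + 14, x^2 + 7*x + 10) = x + 2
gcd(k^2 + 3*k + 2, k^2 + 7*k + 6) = k + 1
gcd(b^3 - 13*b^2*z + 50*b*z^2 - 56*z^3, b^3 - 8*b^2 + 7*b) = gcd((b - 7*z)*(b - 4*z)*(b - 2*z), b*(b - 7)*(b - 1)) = 1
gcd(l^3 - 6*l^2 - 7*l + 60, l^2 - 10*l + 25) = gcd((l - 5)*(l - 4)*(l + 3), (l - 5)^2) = l - 5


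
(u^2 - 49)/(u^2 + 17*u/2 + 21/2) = 2*(u - 7)/(2*u + 3)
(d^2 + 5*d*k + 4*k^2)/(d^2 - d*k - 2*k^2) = (d + 4*k)/(d - 2*k)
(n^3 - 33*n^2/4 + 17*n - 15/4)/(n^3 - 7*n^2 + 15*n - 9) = (4*n^2 - 21*n + 5)/(4*(n^2 - 4*n + 3))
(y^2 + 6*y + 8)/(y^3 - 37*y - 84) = (y + 2)/(y^2 - 4*y - 21)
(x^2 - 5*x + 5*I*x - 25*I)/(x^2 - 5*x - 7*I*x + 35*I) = (x + 5*I)/(x - 7*I)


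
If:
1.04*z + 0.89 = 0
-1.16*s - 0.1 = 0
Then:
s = -0.09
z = -0.86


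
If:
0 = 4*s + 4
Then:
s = -1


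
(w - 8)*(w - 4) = w^2 - 12*w + 32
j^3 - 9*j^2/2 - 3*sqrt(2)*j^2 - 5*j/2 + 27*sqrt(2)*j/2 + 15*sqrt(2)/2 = (j - 5)*(j + 1/2)*(j - 3*sqrt(2))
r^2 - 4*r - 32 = (r - 8)*(r + 4)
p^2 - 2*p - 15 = (p - 5)*(p + 3)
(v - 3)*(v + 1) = v^2 - 2*v - 3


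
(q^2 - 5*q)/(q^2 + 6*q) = (q - 5)/(q + 6)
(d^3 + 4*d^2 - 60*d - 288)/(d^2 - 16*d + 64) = (d^2 + 12*d + 36)/(d - 8)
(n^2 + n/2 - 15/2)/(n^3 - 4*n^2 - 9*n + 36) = (n - 5/2)/(n^2 - 7*n + 12)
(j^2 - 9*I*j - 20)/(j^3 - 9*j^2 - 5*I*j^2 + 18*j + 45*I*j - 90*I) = (j - 4*I)/(j^2 - 9*j + 18)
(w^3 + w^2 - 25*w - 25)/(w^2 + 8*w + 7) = (w^2 - 25)/(w + 7)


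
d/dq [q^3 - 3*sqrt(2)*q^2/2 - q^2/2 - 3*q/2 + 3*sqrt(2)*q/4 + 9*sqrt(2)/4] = 3*q^2 - 3*sqrt(2)*q - q - 3/2 + 3*sqrt(2)/4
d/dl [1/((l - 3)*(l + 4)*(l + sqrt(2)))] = (-(l - 3)*(l + 4) - (l - 3)*(l + sqrt(2)) - (l + 4)*(l + sqrt(2)))/((l - 3)^2*(l + 4)^2*(l + sqrt(2))^2)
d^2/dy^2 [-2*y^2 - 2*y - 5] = -4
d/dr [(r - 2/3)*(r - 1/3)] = 2*r - 1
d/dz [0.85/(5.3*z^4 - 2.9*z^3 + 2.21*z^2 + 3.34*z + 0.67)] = (-18.02*z^3 + 7.395*z^2 - 3.757*z - 2.839)/(5.3*z^4 - 2.9*z^3 + 2.21*z^2 + 3.34*z + 0.67)^2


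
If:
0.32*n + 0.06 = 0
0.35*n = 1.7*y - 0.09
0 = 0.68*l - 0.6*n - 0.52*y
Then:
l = -0.15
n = -0.19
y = 0.01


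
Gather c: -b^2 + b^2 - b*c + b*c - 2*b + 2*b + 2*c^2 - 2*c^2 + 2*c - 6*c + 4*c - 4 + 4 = 0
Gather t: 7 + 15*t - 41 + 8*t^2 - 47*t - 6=8*t^2 - 32*t - 40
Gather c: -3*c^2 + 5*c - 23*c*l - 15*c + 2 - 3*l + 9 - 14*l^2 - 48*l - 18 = -3*c^2 + c*(-23*l - 10) - 14*l^2 - 51*l - 7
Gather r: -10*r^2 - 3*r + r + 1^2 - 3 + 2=-10*r^2 - 2*r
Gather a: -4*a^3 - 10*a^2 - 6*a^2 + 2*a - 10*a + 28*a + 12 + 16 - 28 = -4*a^3 - 16*a^2 + 20*a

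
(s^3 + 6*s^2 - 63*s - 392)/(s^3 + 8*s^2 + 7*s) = (s^2 - s - 56)/(s*(s + 1))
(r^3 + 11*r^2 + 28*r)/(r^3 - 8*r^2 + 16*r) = (r^2 + 11*r + 28)/(r^2 - 8*r + 16)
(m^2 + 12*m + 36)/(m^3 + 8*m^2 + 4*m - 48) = (m + 6)/(m^2 + 2*m - 8)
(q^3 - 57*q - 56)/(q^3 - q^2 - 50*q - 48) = (q + 7)/(q + 6)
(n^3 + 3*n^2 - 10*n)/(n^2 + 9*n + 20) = n*(n - 2)/(n + 4)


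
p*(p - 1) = p^2 - p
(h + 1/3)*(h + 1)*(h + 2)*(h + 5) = h^4 + 25*h^3/3 + 59*h^2/3 + 47*h/3 + 10/3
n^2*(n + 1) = n^3 + n^2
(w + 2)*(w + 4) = w^2 + 6*w + 8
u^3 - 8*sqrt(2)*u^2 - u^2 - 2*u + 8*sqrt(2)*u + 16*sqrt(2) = (u - 2)*(u + 1)*(u - 8*sqrt(2))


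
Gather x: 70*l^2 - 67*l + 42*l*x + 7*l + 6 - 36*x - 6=70*l^2 - 60*l + x*(42*l - 36)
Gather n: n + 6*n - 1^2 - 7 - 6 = 7*n - 14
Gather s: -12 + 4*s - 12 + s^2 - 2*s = s^2 + 2*s - 24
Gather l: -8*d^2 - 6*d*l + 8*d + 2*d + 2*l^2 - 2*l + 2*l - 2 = -8*d^2 - 6*d*l + 10*d + 2*l^2 - 2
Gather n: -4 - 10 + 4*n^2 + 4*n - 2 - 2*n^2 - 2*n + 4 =2*n^2 + 2*n - 12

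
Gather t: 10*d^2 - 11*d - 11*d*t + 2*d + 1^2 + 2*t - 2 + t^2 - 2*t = 10*d^2 - 11*d*t - 9*d + t^2 - 1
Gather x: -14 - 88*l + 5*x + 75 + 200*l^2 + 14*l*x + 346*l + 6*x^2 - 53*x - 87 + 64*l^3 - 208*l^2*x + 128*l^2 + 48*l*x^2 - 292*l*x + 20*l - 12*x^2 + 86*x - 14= 64*l^3 + 328*l^2 + 278*l + x^2*(48*l - 6) + x*(-208*l^2 - 278*l + 38) - 40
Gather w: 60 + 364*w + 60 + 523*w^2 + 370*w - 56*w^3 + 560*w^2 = -56*w^3 + 1083*w^2 + 734*w + 120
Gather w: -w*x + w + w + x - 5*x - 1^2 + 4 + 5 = w*(2 - x) - 4*x + 8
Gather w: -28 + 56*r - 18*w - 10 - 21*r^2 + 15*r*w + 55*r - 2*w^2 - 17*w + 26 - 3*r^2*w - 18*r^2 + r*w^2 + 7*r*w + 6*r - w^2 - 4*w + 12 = -39*r^2 + 117*r + w^2*(r - 3) + w*(-3*r^2 + 22*r - 39)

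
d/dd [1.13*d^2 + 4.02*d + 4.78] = 2.26*d + 4.02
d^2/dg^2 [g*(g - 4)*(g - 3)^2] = 12*g^2 - 60*g + 66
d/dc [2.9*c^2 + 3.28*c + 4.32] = 5.8*c + 3.28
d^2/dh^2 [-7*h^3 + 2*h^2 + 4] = 4 - 42*h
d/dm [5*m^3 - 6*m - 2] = 15*m^2 - 6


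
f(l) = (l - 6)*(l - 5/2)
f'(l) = 2*l - 17/2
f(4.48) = -3.01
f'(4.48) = 0.46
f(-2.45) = 41.83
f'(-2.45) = -13.40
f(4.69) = -2.87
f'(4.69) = 0.88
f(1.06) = 7.11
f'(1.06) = -6.38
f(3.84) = -2.89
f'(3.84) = -0.82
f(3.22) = -2.00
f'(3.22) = -2.06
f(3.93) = -2.96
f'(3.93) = -0.64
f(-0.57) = 20.17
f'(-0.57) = -9.64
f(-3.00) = 49.50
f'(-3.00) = -14.50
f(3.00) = -1.50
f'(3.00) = -2.50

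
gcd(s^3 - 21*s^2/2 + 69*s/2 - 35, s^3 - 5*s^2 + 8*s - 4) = s - 2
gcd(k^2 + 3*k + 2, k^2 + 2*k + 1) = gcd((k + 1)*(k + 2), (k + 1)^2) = k + 1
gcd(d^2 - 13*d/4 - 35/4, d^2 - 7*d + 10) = d - 5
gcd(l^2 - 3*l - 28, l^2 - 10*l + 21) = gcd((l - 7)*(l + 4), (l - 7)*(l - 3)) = l - 7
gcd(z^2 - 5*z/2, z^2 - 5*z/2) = z^2 - 5*z/2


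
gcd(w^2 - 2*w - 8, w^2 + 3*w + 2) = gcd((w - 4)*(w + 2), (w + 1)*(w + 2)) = w + 2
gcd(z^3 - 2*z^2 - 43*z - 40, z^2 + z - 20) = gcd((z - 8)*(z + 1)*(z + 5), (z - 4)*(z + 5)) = z + 5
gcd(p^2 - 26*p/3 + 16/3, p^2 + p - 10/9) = p - 2/3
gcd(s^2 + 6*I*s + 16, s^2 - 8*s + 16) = 1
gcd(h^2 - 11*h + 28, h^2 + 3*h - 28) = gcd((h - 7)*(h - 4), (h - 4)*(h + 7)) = h - 4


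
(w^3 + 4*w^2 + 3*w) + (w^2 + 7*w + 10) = w^3 + 5*w^2 + 10*w + 10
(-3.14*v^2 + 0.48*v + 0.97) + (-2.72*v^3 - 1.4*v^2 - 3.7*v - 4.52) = -2.72*v^3 - 4.54*v^2 - 3.22*v - 3.55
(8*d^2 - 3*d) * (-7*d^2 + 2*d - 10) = -56*d^4 + 37*d^3 - 86*d^2 + 30*d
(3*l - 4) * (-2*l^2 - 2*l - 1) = -6*l^3 + 2*l^2 + 5*l + 4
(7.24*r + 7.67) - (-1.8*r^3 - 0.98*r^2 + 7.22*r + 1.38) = 1.8*r^3 + 0.98*r^2 + 0.0200000000000005*r + 6.29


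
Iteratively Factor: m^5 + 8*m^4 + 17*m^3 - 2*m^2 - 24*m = (m - 1)*(m^4 + 9*m^3 + 26*m^2 + 24*m) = (m - 1)*(m + 2)*(m^3 + 7*m^2 + 12*m) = (m - 1)*(m + 2)*(m + 3)*(m^2 + 4*m) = m*(m - 1)*(m + 2)*(m + 3)*(m + 4)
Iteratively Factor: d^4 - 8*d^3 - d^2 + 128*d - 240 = (d - 5)*(d^3 - 3*d^2 - 16*d + 48) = (d - 5)*(d - 4)*(d^2 + d - 12) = (d - 5)*(d - 4)*(d + 4)*(d - 3)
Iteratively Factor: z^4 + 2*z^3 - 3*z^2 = (z)*(z^3 + 2*z^2 - 3*z) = z*(z - 1)*(z^2 + 3*z) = z^2*(z - 1)*(z + 3)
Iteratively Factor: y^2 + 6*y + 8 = (y + 4)*(y + 2)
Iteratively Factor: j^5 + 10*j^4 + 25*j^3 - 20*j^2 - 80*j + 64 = (j + 4)*(j^4 + 6*j^3 + j^2 - 24*j + 16) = (j + 4)^2*(j^3 + 2*j^2 - 7*j + 4) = (j - 1)*(j + 4)^2*(j^2 + 3*j - 4) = (j - 1)*(j + 4)^3*(j - 1)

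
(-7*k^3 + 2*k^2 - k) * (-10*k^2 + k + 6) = 70*k^5 - 27*k^4 - 30*k^3 + 11*k^2 - 6*k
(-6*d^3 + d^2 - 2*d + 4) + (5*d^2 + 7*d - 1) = -6*d^3 + 6*d^2 + 5*d + 3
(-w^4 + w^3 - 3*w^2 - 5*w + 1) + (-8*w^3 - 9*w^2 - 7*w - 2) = -w^4 - 7*w^3 - 12*w^2 - 12*w - 1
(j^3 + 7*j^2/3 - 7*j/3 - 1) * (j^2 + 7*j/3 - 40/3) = j^5 + 14*j^4/3 - 92*j^3/9 - 338*j^2/9 + 259*j/9 + 40/3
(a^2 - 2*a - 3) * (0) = 0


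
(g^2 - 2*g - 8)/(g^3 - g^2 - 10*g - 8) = 1/(g + 1)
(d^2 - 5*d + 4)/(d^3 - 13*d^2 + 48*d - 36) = (d - 4)/(d^2 - 12*d + 36)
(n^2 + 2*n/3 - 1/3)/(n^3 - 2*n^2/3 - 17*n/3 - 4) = (3*n - 1)/(3*n^2 - 5*n - 12)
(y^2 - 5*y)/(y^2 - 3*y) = (y - 5)/(y - 3)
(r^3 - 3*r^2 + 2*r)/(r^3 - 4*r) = (r - 1)/(r + 2)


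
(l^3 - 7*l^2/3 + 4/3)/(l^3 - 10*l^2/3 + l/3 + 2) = (l - 2)/(l - 3)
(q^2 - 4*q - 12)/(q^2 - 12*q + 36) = (q + 2)/(q - 6)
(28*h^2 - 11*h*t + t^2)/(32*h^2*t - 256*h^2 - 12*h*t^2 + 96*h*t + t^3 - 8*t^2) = (-7*h + t)/(-8*h*t + 64*h + t^2 - 8*t)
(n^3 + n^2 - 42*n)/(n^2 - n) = (n^2 + n - 42)/(n - 1)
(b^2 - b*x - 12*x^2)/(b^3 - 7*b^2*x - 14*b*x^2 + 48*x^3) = (b - 4*x)/(b^2 - 10*b*x + 16*x^2)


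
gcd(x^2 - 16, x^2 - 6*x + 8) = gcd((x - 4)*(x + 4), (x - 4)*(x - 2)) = x - 4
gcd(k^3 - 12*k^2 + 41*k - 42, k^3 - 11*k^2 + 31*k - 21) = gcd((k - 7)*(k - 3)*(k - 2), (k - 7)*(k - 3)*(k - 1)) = k^2 - 10*k + 21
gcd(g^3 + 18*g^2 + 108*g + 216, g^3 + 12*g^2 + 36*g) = g^2 + 12*g + 36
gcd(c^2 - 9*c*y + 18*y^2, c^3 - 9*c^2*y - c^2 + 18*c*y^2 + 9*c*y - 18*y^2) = c^2 - 9*c*y + 18*y^2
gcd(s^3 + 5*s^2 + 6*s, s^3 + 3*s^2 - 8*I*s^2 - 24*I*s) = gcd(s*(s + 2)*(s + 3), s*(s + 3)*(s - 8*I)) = s^2 + 3*s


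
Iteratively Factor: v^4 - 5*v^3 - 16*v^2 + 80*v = (v - 4)*(v^3 - v^2 - 20*v) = (v - 4)*(v + 4)*(v^2 - 5*v) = v*(v - 4)*(v + 4)*(v - 5)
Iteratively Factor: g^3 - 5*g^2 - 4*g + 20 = (g + 2)*(g^2 - 7*g + 10) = (g - 2)*(g + 2)*(g - 5)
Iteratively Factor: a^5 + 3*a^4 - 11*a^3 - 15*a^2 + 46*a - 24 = (a + 3)*(a^4 - 11*a^2 + 18*a - 8) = (a - 1)*(a + 3)*(a^3 + a^2 - 10*a + 8) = (a - 1)^2*(a + 3)*(a^2 + 2*a - 8) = (a - 2)*(a - 1)^2*(a + 3)*(a + 4)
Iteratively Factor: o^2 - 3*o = (o)*(o - 3)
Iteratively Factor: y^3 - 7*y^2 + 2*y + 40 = (y - 5)*(y^2 - 2*y - 8) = (y - 5)*(y - 4)*(y + 2)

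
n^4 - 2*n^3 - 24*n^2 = n^2*(n - 6)*(n + 4)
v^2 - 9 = (v - 3)*(v + 3)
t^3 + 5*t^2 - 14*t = t*(t - 2)*(t + 7)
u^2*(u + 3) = u^3 + 3*u^2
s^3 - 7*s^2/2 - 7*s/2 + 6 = (s - 4)*(s - 1)*(s + 3/2)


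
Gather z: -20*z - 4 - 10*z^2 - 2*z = -10*z^2 - 22*z - 4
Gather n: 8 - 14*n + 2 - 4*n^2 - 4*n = -4*n^2 - 18*n + 10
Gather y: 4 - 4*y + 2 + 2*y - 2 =4 - 2*y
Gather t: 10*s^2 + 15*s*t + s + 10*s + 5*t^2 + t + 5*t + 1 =10*s^2 + 11*s + 5*t^2 + t*(15*s + 6) + 1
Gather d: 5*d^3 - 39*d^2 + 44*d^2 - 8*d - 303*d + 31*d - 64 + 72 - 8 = 5*d^3 + 5*d^2 - 280*d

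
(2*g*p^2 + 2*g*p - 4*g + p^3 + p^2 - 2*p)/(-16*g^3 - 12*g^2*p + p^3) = (p^2 + p - 2)/(-8*g^2 - 2*g*p + p^2)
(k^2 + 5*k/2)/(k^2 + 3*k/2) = (2*k + 5)/(2*k + 3)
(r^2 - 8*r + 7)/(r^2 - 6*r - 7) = (r - 1)/(r + 1)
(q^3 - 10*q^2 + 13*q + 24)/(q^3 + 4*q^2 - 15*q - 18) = (q - 8)/(q + 6)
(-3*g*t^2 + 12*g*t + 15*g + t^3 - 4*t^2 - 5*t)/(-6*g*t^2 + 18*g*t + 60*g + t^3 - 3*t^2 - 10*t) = (-3*g*t - 3*g + t^2 + t)/(-6*g*t - 12*g + t^2 + 2*t)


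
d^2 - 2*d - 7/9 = (d - 7/3)*(d + 1/3)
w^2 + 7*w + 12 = (w + 3)*(w + 4)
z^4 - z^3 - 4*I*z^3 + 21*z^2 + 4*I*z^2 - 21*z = z*(z - 1)*(z - 7*I)*(z + 3*I)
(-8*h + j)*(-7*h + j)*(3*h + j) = 168*h^3 + 11*h^2*j - 12*h*j^2 + j^3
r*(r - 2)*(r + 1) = r^3 - r^2 - 2*r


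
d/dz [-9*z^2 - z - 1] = -18*z - 1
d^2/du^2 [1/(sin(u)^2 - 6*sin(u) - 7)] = 2*(-2*sin(u)^3 + 11*sin(u)^2 - 40*sin(u) + 43)/((sin(u) - 7)^3*(sin(u) + 1)^2)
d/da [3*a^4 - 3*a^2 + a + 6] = 12*a^3 - 6*a + 1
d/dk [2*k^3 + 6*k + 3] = 6*k^2 + 6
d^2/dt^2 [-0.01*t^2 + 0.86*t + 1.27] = -0.0200000000000000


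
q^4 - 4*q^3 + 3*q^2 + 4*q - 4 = (q - 2)^2*(q - 1)*(q + 1)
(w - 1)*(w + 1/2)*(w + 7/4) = w^3 + 5*w^2/4 - 11*w/8 - 7/8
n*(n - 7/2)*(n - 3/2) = n^3 - 5*n^2 + 21*n/4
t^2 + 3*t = t*(t + 3)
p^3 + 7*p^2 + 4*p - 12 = (p - 1)*(p + 2)*(p + 6)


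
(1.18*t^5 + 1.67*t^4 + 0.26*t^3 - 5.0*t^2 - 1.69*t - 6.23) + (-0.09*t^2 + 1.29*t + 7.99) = 1.18*t^5 + 1.67*t^4 + 0.26*t^3 - 5.09*t^2 - 0.4*t + 1.76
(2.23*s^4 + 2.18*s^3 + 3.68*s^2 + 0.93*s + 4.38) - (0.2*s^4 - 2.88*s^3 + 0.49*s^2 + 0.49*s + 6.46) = 2.03*s^4 + 5.06*s^3 + 3.19*s^2 + 0.44*s - 2.08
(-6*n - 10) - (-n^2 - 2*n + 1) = n^2 - 4*n - 11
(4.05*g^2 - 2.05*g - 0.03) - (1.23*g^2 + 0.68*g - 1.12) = 2.82*g^2 - 2.73*g + 1.09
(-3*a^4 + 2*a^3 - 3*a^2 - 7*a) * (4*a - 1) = -12*a^5 + 11*a^4 - 14*a^3 - 25*a^2 + 7*a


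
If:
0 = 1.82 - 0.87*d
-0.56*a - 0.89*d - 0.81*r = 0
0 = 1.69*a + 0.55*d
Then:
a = -0.68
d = 2.09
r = -1.83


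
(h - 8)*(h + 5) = h^2 - 3*h - 40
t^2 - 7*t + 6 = (t - 6)*(t - 1)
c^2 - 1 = (c - 1)*(c + 1)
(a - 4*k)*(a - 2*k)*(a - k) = a^3 - 7*a^2*k + 14*a*k^2 - 8*k^3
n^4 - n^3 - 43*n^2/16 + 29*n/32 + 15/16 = (n - 2)*(n - 3/4)*(n + 1/2)*(n + 5/4)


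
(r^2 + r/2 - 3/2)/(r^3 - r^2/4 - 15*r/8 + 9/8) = 4/(4*r - 3)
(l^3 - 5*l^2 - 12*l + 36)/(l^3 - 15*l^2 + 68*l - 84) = (l + 3)/(l - 7)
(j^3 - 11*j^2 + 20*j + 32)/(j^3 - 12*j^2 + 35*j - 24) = (j^2 - 3*j - 4)/(j^2 - 4*j + 3)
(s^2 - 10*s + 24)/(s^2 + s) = (s^2 - 10*s + 24)/(s*(s + 1))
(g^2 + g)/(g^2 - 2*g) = (g + 1)/(g - 2)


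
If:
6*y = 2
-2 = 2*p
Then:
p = -1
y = 1/3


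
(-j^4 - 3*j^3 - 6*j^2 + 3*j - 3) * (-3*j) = 3*j^5 + 9*j^4 + 18*j^3 - 9*j^2 + 9*j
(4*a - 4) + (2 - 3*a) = a - 2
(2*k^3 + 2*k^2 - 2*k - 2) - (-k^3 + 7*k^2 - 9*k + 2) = 3*k^3 - 5*k^2 + 7*k - 4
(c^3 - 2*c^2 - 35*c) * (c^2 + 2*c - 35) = c^5 - 74*c^3 + 1225*c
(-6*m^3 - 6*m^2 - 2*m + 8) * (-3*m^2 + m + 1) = 18*m^5 + 12*m^4 - 6*m^3 - 32*m^2 + 6*m + 8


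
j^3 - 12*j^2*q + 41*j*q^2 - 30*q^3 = (j - 6*q)*(j - 5*q)*(j - q)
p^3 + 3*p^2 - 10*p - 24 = (p - 3)*(p + 2)*(p + 4)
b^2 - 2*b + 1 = (b - 1)^2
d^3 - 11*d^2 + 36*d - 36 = (d - 6)*(d - 3)*(d - 2)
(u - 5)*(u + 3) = u^2 - 2*u - 15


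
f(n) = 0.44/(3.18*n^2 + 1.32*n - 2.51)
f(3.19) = 0.01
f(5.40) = 0.00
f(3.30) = 0.01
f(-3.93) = 0.01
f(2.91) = 0.02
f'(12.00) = -0.00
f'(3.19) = -0.01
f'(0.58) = -4.84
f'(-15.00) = 0.00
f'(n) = 0.44*(-6.36*n - 1.32)/(3.18*n^2 + 1.32*n - 2.51)^2 = (-2.7984*n - 0.5808)/(3.18*n^2 + 1.32*n - 2.51)^2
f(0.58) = -0.65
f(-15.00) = 0.00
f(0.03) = -0.18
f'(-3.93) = 0.01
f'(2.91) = -0.01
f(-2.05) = 0.05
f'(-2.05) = 0.08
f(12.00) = 0.00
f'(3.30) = -0.01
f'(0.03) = -0.11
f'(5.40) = -0.00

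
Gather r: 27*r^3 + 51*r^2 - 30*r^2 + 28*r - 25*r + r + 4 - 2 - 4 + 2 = 27*r^3 + 21*r^2 + 4*r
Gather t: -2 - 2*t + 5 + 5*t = 3*t + 3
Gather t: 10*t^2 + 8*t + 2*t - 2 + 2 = 10*t^2 + 10*t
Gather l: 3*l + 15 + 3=3*l + 18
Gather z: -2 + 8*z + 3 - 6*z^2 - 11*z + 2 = -6*z^2 - 3*z + 3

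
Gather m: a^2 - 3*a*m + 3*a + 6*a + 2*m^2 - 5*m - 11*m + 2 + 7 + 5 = a^2 + 9*a + 2*m^2 + m*(-3*a - 16) + 14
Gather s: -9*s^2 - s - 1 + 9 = -9*s^2 - s + 8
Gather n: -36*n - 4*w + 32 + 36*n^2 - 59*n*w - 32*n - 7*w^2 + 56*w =36*n^2 + n*(-59*w - 68) - 7*w^2 + 52*w + 32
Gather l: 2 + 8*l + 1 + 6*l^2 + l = 6*l^2 + 9*l + 3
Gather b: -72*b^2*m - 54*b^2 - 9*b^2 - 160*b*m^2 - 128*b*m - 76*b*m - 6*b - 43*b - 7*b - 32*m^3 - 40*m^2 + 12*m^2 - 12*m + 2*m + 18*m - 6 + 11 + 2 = b^2*(-72*m - 63) + b*(-160*m^2 - 204*m - 56) - 32*m^3 - 28*m^2 + 8*m + 7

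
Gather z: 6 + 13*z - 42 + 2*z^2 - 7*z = 2*z^2 + 6*z - 36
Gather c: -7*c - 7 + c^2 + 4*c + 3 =c^2 - 3*c - 4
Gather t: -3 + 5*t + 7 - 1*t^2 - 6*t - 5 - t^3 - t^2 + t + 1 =-t^3 - 2*t^2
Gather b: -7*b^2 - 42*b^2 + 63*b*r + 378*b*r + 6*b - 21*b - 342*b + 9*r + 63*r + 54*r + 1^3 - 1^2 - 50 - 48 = -49*b^2 + b*(441*r - 357) + 126*r - 98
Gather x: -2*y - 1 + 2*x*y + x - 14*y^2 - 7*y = x*(2*y + 1) - 14*y^2 - 9*y - 1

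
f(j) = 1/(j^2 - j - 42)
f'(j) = (1 - 2*j)/(j^2 - j - 42)^2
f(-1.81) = -0.03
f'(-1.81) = 0.00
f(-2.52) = -0.03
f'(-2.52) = 0.01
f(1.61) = -0.02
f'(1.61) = -0.00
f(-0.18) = -0.02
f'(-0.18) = 0.00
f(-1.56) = -0.03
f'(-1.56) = 0.00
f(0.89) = -0.02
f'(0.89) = -0.00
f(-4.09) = -0.05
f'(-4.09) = 0.02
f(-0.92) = -0.02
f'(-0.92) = 0.00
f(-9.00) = 0.02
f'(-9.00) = 0.01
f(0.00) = -0.02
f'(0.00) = 0.00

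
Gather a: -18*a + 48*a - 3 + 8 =30*a + 5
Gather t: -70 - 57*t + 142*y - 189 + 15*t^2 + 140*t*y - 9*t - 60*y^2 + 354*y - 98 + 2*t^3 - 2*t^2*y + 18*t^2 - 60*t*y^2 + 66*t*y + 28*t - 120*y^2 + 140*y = 2*t^3 + t^2*(33 - 2*y) + t*(-60*y^2 + 206*y - 38) - 180*y^2 + 636*y - 357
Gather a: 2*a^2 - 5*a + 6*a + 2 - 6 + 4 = 2*a^2 + a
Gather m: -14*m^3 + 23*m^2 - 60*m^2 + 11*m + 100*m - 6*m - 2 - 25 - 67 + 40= -14*m^3 - 37*m^2 + 105*m - 54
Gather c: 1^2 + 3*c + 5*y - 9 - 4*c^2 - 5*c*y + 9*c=-4*c^2 + c*(12 - 5*y) + 5*y - 8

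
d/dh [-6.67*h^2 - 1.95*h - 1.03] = -13.34*h - 1.95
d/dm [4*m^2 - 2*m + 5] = 8*m - 2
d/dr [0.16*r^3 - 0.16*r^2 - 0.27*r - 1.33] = 0.48*r^2 - 0.32*r - 0.27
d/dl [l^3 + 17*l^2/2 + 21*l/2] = 3*l^2 + 17*l + 21/2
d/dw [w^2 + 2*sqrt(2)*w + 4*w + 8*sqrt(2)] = 2*w + 2*sqrt(2) + 4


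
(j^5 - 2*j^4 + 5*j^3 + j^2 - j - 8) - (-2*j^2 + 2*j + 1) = j^5 - 2*j^4 + 5*j^3 + 3*j^2 - 3*j - 9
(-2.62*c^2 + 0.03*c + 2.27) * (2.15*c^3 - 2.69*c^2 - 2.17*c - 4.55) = -5.633*c^5 + 7.1123*c^4 + 10.4852*c^3 + 5.7496*c^2 - 5.0624*c - 10.3285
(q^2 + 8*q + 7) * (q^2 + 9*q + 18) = q^4 + 17*q^3 + 97*q^2 + 207*q + 126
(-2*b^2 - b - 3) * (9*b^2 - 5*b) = -18*b^4 + b^3 - 22*b^2 + 15*b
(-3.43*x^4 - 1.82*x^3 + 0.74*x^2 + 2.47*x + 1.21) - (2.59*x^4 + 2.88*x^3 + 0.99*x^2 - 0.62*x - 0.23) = -6.02*x^4 - 4.7*x^3 - 0.25*x^2 + 3.09*x + 1.44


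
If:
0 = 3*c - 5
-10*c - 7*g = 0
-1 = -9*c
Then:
No Solution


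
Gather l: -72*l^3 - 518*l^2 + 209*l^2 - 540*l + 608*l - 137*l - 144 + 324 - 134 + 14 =-72*l^3 - 309*l^2 - 69*l + 60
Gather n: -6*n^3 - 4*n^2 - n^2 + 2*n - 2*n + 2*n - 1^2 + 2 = -6*n^3 - 5*n^2 + 2*n + 1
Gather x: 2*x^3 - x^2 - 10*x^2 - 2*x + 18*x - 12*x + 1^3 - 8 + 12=2*x^3 - 11*x^2 + 4*x + 5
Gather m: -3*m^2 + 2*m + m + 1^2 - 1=-3*m^2 + 3*m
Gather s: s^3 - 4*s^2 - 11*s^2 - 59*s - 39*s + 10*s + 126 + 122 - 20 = s^3 - 15*s^2 - 88*s + 228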